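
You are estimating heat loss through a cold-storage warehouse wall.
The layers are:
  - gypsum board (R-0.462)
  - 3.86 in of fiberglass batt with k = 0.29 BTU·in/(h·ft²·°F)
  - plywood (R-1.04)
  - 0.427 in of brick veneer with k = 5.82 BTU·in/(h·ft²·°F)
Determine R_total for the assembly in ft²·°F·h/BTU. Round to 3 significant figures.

3.86/0.29 = 13.31
0.427/5.82 = 0.07337
R_total = 0.462 + 13.31 + 1.04 + 0.07337 = 14.89 ft²·°F·h/BTU

14.9 ft²·°F·h/BTU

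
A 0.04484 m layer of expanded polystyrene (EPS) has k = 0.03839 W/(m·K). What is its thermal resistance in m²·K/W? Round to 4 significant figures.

R = L/k = 0.04484/0.03839 = 1.168 m²·K/W

1.168 m²·K/W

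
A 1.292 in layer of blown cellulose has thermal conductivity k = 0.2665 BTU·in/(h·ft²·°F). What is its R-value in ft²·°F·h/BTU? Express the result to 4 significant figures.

R = L/k = 1.292/0.2665 = 4.848 ft²·°F·h/BTU

4.848 ft²·°F·h/BTU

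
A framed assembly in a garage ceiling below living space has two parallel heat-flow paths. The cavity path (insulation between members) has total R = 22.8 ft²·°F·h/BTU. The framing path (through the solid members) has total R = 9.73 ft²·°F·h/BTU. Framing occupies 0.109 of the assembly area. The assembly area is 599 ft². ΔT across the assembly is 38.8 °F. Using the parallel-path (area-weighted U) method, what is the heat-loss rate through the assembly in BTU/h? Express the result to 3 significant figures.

U_eff = 0.891/22.8 + 0.109/9.73 = 0.03908 + 0.0112 = 0.05028
R_eff = 1/U_eff = 19.89 ft²·°F·h/BTU
Q = 599 × 38.8 / 19.89 = 1169 BTU/h

1170 BTU/h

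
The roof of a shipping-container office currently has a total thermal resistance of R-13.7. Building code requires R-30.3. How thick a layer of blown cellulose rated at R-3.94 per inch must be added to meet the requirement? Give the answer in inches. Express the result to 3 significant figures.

4.21 in

ΔR = 30.3 − 13.7 = 16.6 ft²·°F·h/BTU
L = ΔR / (R/in) = 16.6/3.94 = 4.213 in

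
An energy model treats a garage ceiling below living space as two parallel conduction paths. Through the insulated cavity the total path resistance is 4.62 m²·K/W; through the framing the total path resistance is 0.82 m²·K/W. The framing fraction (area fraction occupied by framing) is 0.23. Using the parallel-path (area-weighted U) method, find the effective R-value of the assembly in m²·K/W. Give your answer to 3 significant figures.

2.24 m²·K/W

U_eff = 0.77/4.62 + 0.23/0.82 = 0.1667 + 0.2805 = 0.4472
R_eff = 1/U_eff = 2.236 m²·K/W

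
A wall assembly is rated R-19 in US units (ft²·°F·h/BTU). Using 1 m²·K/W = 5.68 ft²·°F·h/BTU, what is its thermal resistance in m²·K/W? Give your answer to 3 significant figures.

3.35 m²·K/W

R_SI = 19/5.68 = 3.345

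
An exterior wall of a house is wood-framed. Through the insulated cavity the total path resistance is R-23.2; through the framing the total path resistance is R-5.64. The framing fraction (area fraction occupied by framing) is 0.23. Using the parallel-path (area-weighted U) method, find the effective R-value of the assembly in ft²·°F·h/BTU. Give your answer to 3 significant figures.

U_eff = 0.77/23.2 + 0.23/5.64 = 0.03319 + 0.04078 = 0.07397
R_eff = 1/U_eff = 13.52 ft²·°F·h/BTU

13.5 ft²·°F·h/BTU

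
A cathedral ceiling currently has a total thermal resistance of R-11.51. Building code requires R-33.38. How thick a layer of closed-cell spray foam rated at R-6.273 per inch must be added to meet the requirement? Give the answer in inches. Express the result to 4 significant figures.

ΔR = 33.38 − 11.51 = 21.87 ft²·°F·h/BTU
L = ΔR / (R/in) = 21.87/6.273 = 3.4864 in

3.486 in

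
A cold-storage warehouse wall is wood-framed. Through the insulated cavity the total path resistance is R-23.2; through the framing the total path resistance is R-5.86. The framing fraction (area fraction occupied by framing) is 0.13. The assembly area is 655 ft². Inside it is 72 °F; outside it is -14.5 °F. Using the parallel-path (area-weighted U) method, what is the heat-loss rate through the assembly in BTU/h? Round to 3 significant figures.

3380 BTU/h

U_eff = 0.87/23.2 + 0.13/5.86 = 0.0375 + 0.02218 = 0.05968
R_eff = 1/U_eff = 16.75 ft²·°F·h/BTU
Q = 655 × (72 − (-14.5)) / 16.75 = 3382 BTU/h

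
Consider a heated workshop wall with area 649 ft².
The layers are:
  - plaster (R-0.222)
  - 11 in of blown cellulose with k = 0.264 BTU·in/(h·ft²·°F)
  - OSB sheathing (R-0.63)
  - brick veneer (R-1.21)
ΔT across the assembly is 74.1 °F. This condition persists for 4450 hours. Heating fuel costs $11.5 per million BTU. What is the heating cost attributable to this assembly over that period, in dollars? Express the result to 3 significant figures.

11/0.264 = 41.67
R_total = 0.222 + 41.67 + 0.63 + 1.21 = 43.73 ft²·°F·h/BTU
Q = 649 × 74.1 / 43.73 = 1100 BTU/h
E = 1100 × 4450 = 4894000 BTU
Cost = 4894000/10⁶ × 11.5 = $56.28

56.3 dollars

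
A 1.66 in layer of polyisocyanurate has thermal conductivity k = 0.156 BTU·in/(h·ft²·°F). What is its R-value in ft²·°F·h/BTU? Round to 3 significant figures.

R = L/k = 1.66/0.156 = 10.64 ft²·°F·h/BTU

10.6 ft²·°F·h/BTU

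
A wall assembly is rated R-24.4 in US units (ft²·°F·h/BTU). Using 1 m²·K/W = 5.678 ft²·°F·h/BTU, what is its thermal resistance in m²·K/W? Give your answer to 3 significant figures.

4.30 m²·K/W

R_SI = 24.4/5.678 = 4.297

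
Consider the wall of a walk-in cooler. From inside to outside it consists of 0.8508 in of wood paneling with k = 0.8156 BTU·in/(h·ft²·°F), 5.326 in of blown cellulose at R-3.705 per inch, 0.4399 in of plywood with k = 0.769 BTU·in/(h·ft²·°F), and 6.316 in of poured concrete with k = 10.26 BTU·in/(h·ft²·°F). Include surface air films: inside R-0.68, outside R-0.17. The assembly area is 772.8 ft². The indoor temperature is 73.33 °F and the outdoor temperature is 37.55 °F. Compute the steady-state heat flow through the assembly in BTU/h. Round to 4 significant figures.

1212 BTU/h

0.8508/0.8156 = 1.0432
5.326 × 3.705 = 19.733
0.4399/0.769 = 0.57204
6.316/10.26 = 0.61559
R_total = 0.68 + 1.0432 + 19.733 + 0.57204 + 0.61559 + 0.17 = 22.814 ft²·°F·h/BTU
Q = A·ΔT/R = 772.8 × (73.33 − 37.55) / 22.814 = 1212 BTU/h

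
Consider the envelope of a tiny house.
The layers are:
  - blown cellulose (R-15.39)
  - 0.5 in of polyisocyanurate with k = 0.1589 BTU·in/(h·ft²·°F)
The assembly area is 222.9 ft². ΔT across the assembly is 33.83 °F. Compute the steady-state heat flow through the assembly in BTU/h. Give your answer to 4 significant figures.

406.8 BTU/h

0.5/0.1589 = 3.1466
R_total = 15.39 + 3.1466 = 18.537 ft²·°F·h/BTU
Q = A·ΔT/R = 222.9 × 33.83 / 18.537 = 406.8 BTU/h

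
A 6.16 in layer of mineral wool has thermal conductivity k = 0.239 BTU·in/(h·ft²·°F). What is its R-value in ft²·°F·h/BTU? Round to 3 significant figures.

25.8 ft²·°F·h/BTU

R = L/k = 6.16/0.239 = 25.77 ft²·°F·h/BTU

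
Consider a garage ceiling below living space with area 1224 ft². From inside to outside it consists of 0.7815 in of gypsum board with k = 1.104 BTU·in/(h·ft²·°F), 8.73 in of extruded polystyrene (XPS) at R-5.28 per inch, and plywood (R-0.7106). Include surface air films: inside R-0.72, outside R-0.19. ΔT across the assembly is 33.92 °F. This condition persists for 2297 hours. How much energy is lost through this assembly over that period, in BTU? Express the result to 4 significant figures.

1969000 BTU

0.7815/1.104 = 0.70788
8.73 × 5.28 = 46.094
R_total = 0.72 + 0.70788 + 46.094 + 0.7106 + 0.19 = 48.423 ft²·°F·h/BTU
Q = 1224 × 33.92 / 48.423 = 857.41 BTU/h
E = 857.41 × 2297 = 1969500 BTU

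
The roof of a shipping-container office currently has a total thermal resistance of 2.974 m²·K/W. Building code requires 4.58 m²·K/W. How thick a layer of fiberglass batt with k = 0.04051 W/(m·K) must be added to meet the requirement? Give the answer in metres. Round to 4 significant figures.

ΔR = 4.58 − 2.974 = 1.606 m²·K/W
L = ΔR × k = 1.606 × 0.04051 = 0.065059 m

0.06506 m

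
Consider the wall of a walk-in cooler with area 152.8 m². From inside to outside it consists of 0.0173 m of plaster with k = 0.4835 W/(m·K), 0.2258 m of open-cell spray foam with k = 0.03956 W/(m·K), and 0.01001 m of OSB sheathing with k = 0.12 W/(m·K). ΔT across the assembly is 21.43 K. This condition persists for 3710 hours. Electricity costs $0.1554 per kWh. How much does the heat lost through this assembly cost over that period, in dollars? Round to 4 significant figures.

0.0173/0.4835 = 0.035781
0.2258/0.03956 = 5.7078
0.01001/0.12 = 0.083417
R_total = 0.035781 + 5.7078 + 0.083417 = 5.827 m²·K/W
Q = 152.8 × 21.43 / 5.827 = 561.96 W
E = 561.96 W × 3710 h / 1000 = 2084.9 kWh
Cost = 2084.9 × 0.1554 = $323.99

324.0 dollars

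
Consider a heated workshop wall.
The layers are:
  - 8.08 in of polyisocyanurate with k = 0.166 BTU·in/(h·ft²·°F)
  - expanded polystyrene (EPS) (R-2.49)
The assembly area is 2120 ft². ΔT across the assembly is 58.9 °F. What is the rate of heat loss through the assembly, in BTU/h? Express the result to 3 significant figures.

2440 BTU/h

8.08/0.166 = 48.67
R_total = 48.67 + 2.49 = 51.16 ft²·°F·h/BTU
Q = A·ΔT/R = 2120 × 58.9 / 51.16 = 2441 BTU/h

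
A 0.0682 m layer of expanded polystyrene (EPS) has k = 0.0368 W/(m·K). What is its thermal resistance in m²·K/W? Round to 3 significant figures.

R = L/k = 0.0682/0.0368 = 1.853 m²·K/W

1.85 m²·K/W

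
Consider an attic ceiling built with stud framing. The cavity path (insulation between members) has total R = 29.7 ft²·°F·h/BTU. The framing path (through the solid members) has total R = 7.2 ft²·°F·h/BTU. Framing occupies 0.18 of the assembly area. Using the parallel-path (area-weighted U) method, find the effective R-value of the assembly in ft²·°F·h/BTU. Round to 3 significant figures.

19.0 ft²·°F·h/BTU

U_eff = 0.82/29.7 + 0.18/7.2 = 0.02761 + 0.025 = 0.05261
R_eff = 1/U_eff = 19.01 ft²·°F·h/BTU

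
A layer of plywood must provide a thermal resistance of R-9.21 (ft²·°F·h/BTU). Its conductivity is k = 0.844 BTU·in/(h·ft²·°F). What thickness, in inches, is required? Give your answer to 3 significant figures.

7.77 in

L = R × k = 9.21 × 0.844 = 7.773 in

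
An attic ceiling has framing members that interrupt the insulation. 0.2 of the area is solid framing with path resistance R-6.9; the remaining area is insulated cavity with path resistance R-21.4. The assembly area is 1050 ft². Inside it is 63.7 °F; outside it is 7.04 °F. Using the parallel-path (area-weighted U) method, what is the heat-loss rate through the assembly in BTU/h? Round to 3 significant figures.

3950 BTU/h

U_eff = 0.8/21.4 + 0.2/6.9 = 0.03738 + 0.02899 = 0.06637
R_eff = 1/U_eff = 15.07 ft²·°F·h/BTU
Q = 1050 × (63.7 − 7.04) / 15.07 = 3948 BTU/h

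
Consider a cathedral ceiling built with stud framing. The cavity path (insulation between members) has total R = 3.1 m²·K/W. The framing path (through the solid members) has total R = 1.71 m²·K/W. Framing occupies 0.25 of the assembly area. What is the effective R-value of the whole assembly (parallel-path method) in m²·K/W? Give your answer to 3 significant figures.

U_eff = 0.75/3.1 + 0.25/1.71 = 0.2419 + 0.1462 = 0.3881
R_eff = 1/U_eff = 2.576 m²·K/W

2.58 m²·K/W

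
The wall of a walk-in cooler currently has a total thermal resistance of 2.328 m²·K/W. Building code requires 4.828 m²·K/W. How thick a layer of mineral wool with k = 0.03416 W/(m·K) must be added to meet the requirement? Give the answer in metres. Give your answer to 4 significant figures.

0.08540 m

ΔR = 4.828 − 2.328 = 2.5 m²·K/W
L = ΔR × k = 2.5 × 0.03416 = 0.0854 m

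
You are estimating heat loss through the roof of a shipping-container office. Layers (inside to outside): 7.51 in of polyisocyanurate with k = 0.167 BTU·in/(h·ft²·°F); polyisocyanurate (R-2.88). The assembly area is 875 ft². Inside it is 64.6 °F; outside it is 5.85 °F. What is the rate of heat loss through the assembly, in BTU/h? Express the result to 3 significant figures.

7.51/0.167 = 44.97
R_total = 44.97 + 2.88 = 47.85 ft²·°F·h/BTU
Q = A·ΔT/R = 875 × (64.6 − 5.85) / 47.85 = 1074 BTU/h

1070 BTU/h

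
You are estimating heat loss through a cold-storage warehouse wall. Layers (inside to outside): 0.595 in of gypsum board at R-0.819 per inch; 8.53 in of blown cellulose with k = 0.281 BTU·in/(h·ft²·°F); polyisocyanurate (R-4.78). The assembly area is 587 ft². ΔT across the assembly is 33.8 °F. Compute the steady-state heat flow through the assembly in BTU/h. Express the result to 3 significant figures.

0.595 × 0.819 = 0.4873
8.53/0.281 = 30.36
R_total = 0.4873 + 30.36 + 4.78 = 35.62 ft²·°F·h/BTU
Q = A·ΔT/R = 587 × 33.8 / 35.62 = 557 BTU/h

557 BTU/h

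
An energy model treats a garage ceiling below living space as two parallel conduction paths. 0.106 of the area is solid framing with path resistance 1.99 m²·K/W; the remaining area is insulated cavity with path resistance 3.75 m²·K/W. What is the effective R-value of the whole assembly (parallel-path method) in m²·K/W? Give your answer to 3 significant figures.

3.43 m²·K/W

U_eff = 0.894/3.75 + 0.106/1.99 = 0.2384 + 0.05327 = 0.2917
R_eff = 1/U_eff = 3.429 m²·K/W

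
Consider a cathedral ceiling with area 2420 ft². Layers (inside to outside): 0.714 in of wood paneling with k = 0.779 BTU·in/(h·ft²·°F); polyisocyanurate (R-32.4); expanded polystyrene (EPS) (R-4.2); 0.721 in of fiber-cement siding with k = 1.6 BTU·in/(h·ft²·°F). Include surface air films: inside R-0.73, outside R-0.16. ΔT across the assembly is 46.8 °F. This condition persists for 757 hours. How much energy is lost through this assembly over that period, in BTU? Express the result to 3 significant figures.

2210000 BTU

0.714/0.779 = 0.9166
0.721/1.6 = 0.4506
R_total = 0.73 + 0.9166 + 32.4 + 4.2 + 0.4506 + 0.16 = 38.86 ft²·°F·h/BTU
Q = 2420 × 46.8 / 38.86 = 2915 BTU/h
E = 2915 × 757 = 2206000 BTU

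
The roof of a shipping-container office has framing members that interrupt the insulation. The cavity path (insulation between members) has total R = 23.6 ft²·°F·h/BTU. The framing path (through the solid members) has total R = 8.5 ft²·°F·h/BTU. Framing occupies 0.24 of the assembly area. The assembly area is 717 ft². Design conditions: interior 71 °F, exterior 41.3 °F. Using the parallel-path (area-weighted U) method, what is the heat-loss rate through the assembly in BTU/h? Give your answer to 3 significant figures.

U_eff = 0.76/23.6 + 0.24/8.5 = 0.0322 + 0.02824 = 0.06044
R_eff = 1/U_eff = 16.55 ft²·°F·h/BTU
Q = 717 × (71 − 41.3) / 16.55 = 1287 BTU/h

1290 BTU/h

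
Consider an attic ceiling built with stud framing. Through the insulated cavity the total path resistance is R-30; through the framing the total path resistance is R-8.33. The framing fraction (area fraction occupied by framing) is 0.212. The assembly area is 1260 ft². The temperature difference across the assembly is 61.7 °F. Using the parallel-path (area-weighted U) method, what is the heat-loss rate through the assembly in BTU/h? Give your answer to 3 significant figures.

U_eff = 0.788/30 + 0.212/8.33 = 0.02627 + 0.02545 = 0.05172
R_eff = 1/U_eff = 19.34 ft²·°F·h/BTU
Q = 1260 × 61.7 / 19.34 = 4021 BTU/h

4020 BTU/h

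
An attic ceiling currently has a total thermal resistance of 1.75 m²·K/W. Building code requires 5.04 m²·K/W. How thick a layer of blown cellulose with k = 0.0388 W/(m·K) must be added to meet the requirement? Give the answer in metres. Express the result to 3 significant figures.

ΔR = 5.04 − 1.75 = 3.29 m²·K/W
L = ΔR × k = 3.29 × 0.0388 = 0.1277 m

0.128 m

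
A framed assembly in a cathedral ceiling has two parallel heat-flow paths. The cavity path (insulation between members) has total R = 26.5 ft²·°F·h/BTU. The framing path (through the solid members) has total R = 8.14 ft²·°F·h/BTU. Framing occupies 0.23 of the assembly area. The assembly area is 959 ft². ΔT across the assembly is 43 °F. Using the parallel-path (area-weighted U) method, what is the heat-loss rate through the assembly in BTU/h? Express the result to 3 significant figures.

U_eff = 0.77/26.5 + 0.23/8.14 = 0.02906 + 0.02826 = 0.05731
R_eff = 1/U_eff = 17.45 ft²·°F·h/BTU
Q = 959 × 43 / 17.45 = 2363 BTU/h

2360 BTU/h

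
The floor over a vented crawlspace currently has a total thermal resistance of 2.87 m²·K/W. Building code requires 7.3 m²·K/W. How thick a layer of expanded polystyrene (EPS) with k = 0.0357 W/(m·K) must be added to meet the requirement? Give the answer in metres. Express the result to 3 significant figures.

ΔR = 7.3 − 2.87 = 4.43 m²·K/W
L = ΔR × k = 4.43 × 0.0357 = 0.1582 m

0.158 m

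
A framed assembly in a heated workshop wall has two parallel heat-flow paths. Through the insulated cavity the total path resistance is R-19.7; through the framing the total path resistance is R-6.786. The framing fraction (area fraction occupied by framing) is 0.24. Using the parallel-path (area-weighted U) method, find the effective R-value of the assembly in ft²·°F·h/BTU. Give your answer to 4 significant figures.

U_eff = 0.76/19.7 + 0.24/6.786 = 0.038579 + 0.035367 = 0.073946
R_eff = 1/U_eff = 13.523 ft²·°F·h/BTU

13.52 ft²·°F·h/BTU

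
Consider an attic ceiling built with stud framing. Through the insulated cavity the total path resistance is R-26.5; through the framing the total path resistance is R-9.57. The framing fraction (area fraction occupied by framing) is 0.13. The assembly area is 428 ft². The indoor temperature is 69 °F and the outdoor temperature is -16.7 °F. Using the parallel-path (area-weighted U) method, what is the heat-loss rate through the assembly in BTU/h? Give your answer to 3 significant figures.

1700 BTU/h

U_eff = 0.87/26.5 + 0.13/9.57 = 0.03283 + 0.01358 = 0.04641
R_eff = 1/U_eff = 21.55 ft²·°F·h/BTU
Q = 428 × (69 − (-16.7)) / 21.55 = 1702 BTU/h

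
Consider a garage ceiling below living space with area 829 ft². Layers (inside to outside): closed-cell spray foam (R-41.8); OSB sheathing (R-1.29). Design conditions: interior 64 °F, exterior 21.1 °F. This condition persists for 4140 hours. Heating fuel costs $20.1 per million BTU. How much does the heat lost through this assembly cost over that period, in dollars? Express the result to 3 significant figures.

R_total = 41.8 + 1.29 = 43.09 ft²·°F·h/BTU
Q = 829 × (64 − 21.1) / 43.09 = 825.3 BTU/h
E = 825.3 × 4140 = 3417000 BTU
Cost = 3417000/10⁶ × 20.1 = $68.68

68.7 dollars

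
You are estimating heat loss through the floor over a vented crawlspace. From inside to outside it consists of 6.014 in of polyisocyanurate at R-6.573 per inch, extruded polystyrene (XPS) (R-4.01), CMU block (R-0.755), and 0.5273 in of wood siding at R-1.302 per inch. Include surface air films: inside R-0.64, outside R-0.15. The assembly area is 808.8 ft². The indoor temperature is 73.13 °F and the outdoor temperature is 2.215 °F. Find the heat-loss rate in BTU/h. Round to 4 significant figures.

6.014 × 6.573 = 39.53
0.5273 × 1.302 = 0.68654
R_total = 0.64 + 39.53 + 4.01 + 0.755 + 0.68654 + 0.15 = 45.772 ft²·°F·h/BTU
Q = A·ΔT/R = 808.8 × (73.13 − 2.215) / 45.772 = 1253.1 BTU/h

1253 BTU/h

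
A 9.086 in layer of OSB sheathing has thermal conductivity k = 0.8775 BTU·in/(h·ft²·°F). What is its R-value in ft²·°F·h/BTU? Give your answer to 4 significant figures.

10.35 ft²·°F·h/BTU

R = L/k = 9.086/0.8775 = 10.354 ft²·°F·h/BTU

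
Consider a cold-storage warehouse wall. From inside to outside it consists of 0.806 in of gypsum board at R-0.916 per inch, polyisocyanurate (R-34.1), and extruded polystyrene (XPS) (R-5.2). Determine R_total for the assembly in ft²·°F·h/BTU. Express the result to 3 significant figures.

40.0 ft²·°F·h/BTU

0.806 × 0.916 = 0.7383
R_total = 0.7383 + 34.1 + 5.2 = 40.04 ft²·°F·h/BTU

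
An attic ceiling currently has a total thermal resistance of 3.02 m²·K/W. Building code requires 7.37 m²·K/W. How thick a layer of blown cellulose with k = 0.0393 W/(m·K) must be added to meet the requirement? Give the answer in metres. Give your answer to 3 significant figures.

0.171 m

ΔR = 7.37 − 3.02 = 4.35 m²·K/W
L = ΔR × k = 4.35 × 0.0393 = 0.171 m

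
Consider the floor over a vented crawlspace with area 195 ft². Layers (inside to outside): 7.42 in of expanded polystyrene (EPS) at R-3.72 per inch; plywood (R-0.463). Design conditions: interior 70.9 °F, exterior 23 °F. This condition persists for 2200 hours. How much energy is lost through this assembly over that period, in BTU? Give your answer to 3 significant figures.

7.42 × 3.72 = 27.6
R_total = 27.6 + 0.463 = 28.07 ft²·°F·h/BTU
Q = 195 × (70.9 − 23) / 28.07 = 332.8 BTU/h
E = 332.8 × 2200 = 732200 BTU

732000 BTU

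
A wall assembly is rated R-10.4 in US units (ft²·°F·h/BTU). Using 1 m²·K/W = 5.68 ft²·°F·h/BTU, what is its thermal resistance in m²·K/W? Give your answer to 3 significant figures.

1.83 m²·K/W

R_SI = 10.4/5.68 = 1.831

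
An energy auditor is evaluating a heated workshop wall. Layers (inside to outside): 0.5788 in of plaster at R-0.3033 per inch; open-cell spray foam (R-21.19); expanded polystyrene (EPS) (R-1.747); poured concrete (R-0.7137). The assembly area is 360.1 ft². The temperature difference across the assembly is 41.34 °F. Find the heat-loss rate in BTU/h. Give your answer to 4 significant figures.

624.8 BTU/h

0.5788 × 0.3033 = 0.17555
R_total = 0.17555 + 21.19 + 1.747 + 0.7137 = 23.826 ft²·°F·h/BTU
Q = A·ΔT/R = 360.1 × 41.34 / 23.826 = 624.8 BTU/h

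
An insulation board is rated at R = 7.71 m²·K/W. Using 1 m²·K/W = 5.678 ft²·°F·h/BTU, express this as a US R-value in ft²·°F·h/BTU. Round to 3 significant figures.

43.8 ft²·°F·h/BTU

R_US = 7.71 × 5.678 = 43.78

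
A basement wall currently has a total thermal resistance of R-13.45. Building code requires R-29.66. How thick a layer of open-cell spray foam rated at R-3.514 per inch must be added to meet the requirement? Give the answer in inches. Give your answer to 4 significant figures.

4.613 in

ΔR = 29.66 − 13.45 = 16.21 ft²·°F·h/BTU
L = ΔR / (R/in) = 16.21/3.514 = 4.613 in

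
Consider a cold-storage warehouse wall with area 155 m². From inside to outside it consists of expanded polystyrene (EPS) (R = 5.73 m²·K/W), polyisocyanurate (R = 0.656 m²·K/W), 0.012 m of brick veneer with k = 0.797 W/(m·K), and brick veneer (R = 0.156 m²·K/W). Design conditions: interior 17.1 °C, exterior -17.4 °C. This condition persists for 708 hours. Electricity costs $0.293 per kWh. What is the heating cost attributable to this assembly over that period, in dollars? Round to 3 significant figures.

0.012/0.797 = 0.01506
R_total = 5.73 + 0.656 + 0.01506 + 0.156 = 6.557 m²·K/W
Q = 155 × (17.1 − (-17.4)) / 6.557 = 815.5 W
E = 815.5 W × 708 h / 1000 = 577.4 kWh
Cost = 577.4 × 0.293 = $169.2

169 dollars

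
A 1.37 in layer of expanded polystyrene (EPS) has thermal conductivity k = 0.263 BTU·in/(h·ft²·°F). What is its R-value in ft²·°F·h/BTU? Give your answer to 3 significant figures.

R = L/k = 1.37/0.263 = 5.209 ft²·°F·h/BTU

5.21 ft²·°F·h/BTU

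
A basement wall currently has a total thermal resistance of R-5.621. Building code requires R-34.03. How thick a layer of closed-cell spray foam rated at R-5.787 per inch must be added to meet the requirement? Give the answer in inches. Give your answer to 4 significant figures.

ΔR = 34.03 − 5.621 = 28.409 ft²·°F·h/BTU
L = ΔR / (R/in) = 28.409/5.787 = 4.9091 in

4.909 in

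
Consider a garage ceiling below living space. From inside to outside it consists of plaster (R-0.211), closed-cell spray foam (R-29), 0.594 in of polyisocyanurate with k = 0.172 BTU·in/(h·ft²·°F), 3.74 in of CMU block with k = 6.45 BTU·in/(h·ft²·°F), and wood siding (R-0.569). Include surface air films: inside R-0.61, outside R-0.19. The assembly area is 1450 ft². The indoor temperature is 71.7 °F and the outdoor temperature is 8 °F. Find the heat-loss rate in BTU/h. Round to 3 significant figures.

0.594/0.172 = 3.453
3.74/6.45 = 0.5798
R_total = 0.61 + 0.211 + 29 + 3.453 + 0.5798 + 0.569 + 0.19 = 34.61 ft²·°F·h/BTU
Q = A·ΔT/R = 1450 × (71.7 − 8) / 34.61 = 2668 BTU/h

2670 BTU/h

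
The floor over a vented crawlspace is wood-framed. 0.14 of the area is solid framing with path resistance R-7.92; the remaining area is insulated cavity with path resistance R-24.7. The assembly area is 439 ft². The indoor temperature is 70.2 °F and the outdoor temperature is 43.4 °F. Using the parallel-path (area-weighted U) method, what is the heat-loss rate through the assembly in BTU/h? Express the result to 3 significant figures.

U_eff = 0.86/24.7 + 0.14/7.92 = 0.03482 + 0.01768 = 0.05249
R_eff = 1/U_eff = 19.05 ft²·°F·h/BTU
Q = 439 × (70.2 − 43.4) / 19.05 = 617.6 BTU/h

618 BTU/h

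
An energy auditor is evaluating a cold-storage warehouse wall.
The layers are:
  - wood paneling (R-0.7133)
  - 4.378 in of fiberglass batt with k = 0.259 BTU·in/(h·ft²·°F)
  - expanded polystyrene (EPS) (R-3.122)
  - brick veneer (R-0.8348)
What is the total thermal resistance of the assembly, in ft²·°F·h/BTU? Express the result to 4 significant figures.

21.57 ft²·°F·h/BTU

4.378/0.259 = 16.903
R_total = 0.7133 + 16.903 + 3.122 + 0.8348 = 21.574 ft²·°F·h/BTU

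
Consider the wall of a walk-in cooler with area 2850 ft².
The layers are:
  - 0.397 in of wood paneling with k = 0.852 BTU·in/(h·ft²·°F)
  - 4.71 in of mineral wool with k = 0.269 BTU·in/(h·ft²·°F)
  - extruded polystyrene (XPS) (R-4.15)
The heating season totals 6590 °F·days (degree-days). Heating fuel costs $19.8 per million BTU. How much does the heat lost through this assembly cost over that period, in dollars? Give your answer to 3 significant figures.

403 dollars

0.397/0.852 = 0.466
4.71/0.269 = 17.51
R_total = 0.466 + 17.51 + 4.15 = 22.13 ft²·°F·h/BTU
E = A × HDD × 24 / R = 2850 × 6590 × 24 / 22.13 = 20370000 BTU
Cost = 20370000/10⁶ × 19.8 = $403.4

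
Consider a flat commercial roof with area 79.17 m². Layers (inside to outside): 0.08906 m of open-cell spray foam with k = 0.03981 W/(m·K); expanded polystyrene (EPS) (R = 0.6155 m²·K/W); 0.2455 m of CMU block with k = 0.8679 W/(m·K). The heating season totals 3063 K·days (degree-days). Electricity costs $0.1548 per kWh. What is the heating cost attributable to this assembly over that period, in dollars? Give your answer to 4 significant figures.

0.08906/0.03981 = 2.2371
0.2455/0.8679 = 0.28287
R_total = 2.2371 + 0.6155 + 0.28287 = 3.1355 m²·K/W
E = A × HDD × 24 / R / 1000 = 79.17 × 3063 × 24 / 3.1355 / 1000 = 1856.1 kWh
Cost = 1856.1 × 0.1548 = $287.33

287.3 dollars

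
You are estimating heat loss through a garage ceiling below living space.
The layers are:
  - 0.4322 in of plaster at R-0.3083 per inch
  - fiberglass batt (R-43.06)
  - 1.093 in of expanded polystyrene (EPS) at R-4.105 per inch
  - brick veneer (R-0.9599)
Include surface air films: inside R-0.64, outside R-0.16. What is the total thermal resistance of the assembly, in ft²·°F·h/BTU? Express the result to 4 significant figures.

49.44 ft²·°F·h/BTU

0.4322 × 0.3083 = 0.13325
1.093 × 4.105 = 4.4868
R_total = 0.64 + 0.13325 + 43.06 + 4.4868 + 0.9599 + 0.16 = 49.44 ft²·°F·h/BTU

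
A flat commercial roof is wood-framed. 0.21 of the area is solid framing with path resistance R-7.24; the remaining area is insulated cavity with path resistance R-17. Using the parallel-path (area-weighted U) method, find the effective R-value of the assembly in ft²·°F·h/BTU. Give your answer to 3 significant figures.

13.2 ft²·°F·h/BTU

U_eff = 0.79/17 + 0.21/7.24 = 0.04647 + 0.02901 = 0.07548
R_eff = 1/U_eff = 13.25 ft²·°F·h/BTU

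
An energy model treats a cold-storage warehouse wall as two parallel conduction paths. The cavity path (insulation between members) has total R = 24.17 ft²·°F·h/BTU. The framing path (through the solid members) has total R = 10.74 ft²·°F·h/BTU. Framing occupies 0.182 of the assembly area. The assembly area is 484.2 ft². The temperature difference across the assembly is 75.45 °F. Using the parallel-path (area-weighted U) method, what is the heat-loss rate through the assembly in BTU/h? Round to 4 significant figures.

1855 BTU/h

U_eff = 0.818/24.17 + 0.182/10.74 = 0.033844 + 0.016946 = 0.05079
R_eff = 1/U_eff = 19.689 ft²·°F·h/BTU
Q = 484.2 × 75.45 / 19.689 = 1855.5 BTU/h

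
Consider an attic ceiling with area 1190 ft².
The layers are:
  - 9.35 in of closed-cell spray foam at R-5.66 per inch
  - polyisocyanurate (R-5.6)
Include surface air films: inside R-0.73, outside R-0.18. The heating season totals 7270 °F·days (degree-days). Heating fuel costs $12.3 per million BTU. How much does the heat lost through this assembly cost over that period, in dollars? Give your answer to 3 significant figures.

9.35 × 5.66 = 52.92
R_total = 0.73 + 52.92 + 5.6 + 0.18 = 59.43 ft²·°F·h/BTU
E = A × HDD × 24 / R = 1190 × 7270 × 24 / 59.43 = 3494000 BTU
Cost = 3494000/10⁶ × 12.3 = $42.97

43.0 dollars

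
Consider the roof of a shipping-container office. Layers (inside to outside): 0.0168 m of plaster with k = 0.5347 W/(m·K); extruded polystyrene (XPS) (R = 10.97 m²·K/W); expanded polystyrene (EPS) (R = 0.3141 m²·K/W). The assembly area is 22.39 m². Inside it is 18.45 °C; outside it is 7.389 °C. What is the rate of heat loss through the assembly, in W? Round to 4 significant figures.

0.0168/0.5347 = 0.031419
R_total = 0.031419 + 10.97 + 0.3141 = 11.316 m²·K/W
Q = A·ΔT/R = 22.39 × (18.45 − 7.389) / 11.316 = 21.886 W

21.89 W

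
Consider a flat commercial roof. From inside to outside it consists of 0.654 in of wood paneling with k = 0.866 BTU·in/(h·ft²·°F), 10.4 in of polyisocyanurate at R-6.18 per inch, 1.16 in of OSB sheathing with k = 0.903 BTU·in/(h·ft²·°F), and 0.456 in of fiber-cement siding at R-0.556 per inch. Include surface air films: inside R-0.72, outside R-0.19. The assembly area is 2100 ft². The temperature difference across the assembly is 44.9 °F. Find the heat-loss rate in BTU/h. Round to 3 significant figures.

0.654/0.866 = 0.7552
10.4 × 6.18 = 64.27
1.16/0.903 = 1.285
0.456 × 0.556 = 0.2535
R_total = 0.72 + 0.7552 + 64.27 + 1.285 + 0.2535 + 0.19 = 67.48 ft²·°F·h/BTU
Q = A·ΔT/R = 2100 × 44.9 / 67.48 = 1397 BTU/h

1400 BTU/h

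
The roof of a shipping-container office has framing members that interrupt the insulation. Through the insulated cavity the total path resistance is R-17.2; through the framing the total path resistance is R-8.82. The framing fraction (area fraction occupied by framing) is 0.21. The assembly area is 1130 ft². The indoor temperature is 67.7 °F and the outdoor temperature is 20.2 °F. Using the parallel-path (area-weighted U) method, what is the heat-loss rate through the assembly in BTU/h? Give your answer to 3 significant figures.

U_eff = 0.79/17.2 + 0.21/8.82 = 0.04593 + 0.02381 = 0.06974
R_eff = 1/U_eff = 14.34 ft²·°F·h/BTU
Q = 1130 × (67.7 − 20.2) / 14.34 = 3743 BTU/h

3740 BTU/h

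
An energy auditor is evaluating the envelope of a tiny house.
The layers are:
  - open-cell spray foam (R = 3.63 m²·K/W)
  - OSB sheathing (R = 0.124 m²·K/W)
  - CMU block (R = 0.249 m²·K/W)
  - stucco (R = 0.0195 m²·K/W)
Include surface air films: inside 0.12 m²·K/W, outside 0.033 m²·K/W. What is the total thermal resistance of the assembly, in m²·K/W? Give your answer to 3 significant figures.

4.18 m²·K/W

R_total = 0.12 + 3.63 + 0.124 + 0.249 + 0.0195 + 0.033 = 4.175 m²·K/W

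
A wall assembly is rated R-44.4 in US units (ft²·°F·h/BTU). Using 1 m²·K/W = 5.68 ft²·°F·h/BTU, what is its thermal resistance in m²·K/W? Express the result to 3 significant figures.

R_SI = 44.4/5.68 = 7.817

7.82 m²·K/W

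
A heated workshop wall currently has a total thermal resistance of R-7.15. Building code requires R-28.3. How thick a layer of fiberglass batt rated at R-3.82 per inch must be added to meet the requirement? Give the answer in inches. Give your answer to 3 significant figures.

ΔR = 28.3 − 7.15 = 21.15 ft²·°F·h/BTU
L = ΔR / (R/in) = 21.15/3.82 = 5.537 in

5.54 in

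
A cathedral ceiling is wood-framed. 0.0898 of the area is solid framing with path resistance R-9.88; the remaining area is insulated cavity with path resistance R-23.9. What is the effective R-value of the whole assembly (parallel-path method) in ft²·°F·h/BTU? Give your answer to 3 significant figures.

21.2 ft²·°F·h/BTU

U_eff = 0.9102/23.9 + 0.0898/9.88 = 0.03808 + 0.009089 = 0.04717
R_eff = 1/U_eff = 21.2 ft²·°F·h/BTU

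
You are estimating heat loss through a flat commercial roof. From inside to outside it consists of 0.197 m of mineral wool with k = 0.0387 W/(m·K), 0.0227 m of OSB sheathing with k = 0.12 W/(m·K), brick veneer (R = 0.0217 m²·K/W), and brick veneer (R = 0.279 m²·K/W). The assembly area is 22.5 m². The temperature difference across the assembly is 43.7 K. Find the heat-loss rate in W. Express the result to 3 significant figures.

0.197/0.0387 = 5.09
0.0227/0.12 = 0.1892
R_total = 5.09 + 0.1892 + 0.0217 + 0.279 = 5.58 m²·K/W
Q = A·ΔT/R = 22.5 × 43.7 / 5.58 = 176.2 W

176 W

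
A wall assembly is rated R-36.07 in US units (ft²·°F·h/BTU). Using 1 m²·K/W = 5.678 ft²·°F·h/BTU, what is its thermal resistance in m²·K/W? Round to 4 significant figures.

6.353 m²·K/W

R_SI = 36.07/5.678 = 6.3526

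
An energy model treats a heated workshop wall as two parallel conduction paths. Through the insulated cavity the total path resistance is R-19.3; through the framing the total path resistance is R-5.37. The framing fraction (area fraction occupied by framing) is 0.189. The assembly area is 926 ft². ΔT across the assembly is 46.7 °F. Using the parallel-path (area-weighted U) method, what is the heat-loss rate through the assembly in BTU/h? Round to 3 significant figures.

U_eff = 0.811/19.3 + 0.189/5.37 = 0.04202 + 0.0352 = 0.07722
R_eff = 1/U_eff = 12.95 ft²·°F·h/BTU
Q = 926 × 46.7 / 12.95 = 3339 BTU/h

3340 BTU/h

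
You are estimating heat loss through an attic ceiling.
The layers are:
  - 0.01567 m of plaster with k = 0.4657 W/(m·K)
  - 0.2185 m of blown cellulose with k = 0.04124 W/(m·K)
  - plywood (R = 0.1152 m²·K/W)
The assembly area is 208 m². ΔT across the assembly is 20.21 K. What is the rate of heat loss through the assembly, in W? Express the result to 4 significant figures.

771.7 W

0.01567/0.4657 = 0.033648
0.2185/0.04124 = 5.2983
R_total = 0.033648 + 5.2983 + 0.1152 = 5.4471 m²·K/W
Q = A·ΔT/R = 208 × 20.21 / 5.4471 = 771.73 W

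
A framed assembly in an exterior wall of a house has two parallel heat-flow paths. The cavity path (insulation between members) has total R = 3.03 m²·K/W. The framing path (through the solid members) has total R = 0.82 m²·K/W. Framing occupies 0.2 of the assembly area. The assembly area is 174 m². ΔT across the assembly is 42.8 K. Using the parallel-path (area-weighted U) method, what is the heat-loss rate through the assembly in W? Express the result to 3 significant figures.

U_eff = 0.8/3.03 + 0.2/0.82 = 0.264 + 0.2439 = 0.5079
R_eff = 1/U_eff = 1.969 m²·K/W
Q = 174 × 42.8 / 1.969 = 3783 W

3780 W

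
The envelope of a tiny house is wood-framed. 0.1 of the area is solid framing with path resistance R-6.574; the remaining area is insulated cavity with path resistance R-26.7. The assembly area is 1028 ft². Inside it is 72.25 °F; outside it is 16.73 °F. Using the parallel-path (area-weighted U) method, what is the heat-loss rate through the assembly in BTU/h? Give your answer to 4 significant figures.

U_eff = 0.9/26.7 + 0.1/6.574 = 0.033708 + 0.015211 = 0.048919
R_eff = 1/U_eff = 20.442 ft²·°F·h/BTU
Q = 1028 × (72.25 − 16.73) / 20.442 = 2792 BTU/h

2792 BTU/h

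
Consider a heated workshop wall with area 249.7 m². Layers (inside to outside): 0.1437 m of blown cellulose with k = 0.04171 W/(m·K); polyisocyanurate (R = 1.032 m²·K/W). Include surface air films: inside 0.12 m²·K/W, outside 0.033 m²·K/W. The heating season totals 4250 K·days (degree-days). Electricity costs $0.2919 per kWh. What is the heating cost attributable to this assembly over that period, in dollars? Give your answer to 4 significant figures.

0.1437/0.04171 = 3.4452
R_total = 0.12 + 3.4452 + 1.032 + 0.033 = 4.6302 m²·K/W
E = A × HDD × 24 / R / 1000 = 249.7 × 4250 × 24 / 4.6302 / 1000 = 5500.7 kWh
Cost = 5500.7 × 0.2919 = $1605.7

1606 dollars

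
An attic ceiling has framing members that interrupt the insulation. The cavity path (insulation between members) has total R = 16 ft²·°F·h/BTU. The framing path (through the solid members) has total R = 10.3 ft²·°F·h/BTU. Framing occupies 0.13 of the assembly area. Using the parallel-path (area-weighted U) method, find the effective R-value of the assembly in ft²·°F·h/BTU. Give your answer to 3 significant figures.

14.9 ft²·°F·h/BTU

U_eff = 0.87/16 + 0.13/10.3 = 0.05437 + 0.01262 = 0.067
R_eff = 1/U_eff = 14.93 ft²·°F·h/BTU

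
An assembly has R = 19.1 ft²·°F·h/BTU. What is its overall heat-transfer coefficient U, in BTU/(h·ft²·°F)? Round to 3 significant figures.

U = 1/R = 1/19.1 = 0.05236

0.0524 BTU/(h·ft²·°F)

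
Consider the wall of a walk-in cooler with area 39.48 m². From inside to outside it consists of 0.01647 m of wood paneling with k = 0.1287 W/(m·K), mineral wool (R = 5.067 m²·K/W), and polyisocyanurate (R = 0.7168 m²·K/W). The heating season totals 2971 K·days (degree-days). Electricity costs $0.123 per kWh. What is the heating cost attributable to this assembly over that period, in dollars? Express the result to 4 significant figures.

0.01647/0.1287 = 0.12797
R_total = 0.12797 + 5.067 + 0.7168 = 5.9118 m²·K/W
E = A × HDD × 24 / R / 1000 = 39.48 × 2971 × 24 / 5.9118 / 1000 = 476.18 kWh
Cost = 476.18 × 0.123 = $58.57

58.57 dollars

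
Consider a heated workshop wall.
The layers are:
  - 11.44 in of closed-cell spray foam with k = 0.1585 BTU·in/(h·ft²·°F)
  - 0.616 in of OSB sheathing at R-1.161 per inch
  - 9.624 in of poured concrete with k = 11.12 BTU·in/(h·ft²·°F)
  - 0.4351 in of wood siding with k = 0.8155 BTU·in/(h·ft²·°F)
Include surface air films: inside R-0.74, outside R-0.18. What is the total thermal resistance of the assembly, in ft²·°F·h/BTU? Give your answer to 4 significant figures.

11.44/0.1585 = 72.177
0.616 × 1.161 = 0.71518
9.624/11.12 = 0.86547
0.4351/0.8155 = 0.53354
R_total = 0.74 + 72.177 + 0.71518 + 0.86547 + 0.53354 + 0.18 = 75.211 ft²·°F·h/BTU

75.21 ft²·°F·h/BTU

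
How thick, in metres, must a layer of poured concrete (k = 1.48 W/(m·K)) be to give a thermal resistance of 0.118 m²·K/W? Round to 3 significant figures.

0.175 m

L = R·k = 0.118 × 1.48 = 0.1746 m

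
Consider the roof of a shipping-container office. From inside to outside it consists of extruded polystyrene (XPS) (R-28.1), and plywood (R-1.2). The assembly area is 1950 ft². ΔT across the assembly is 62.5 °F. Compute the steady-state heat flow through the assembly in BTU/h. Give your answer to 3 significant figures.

R_total = 28.1 + 1.2 = 29.3 ft²·°F·h/BTU
Q = A·ΔT/R = 1950 × 62.5 / 29.3 = 4160 BTU/h

4160 BTU/h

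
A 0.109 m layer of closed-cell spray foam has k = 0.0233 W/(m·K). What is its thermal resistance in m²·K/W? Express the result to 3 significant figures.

R = L/k = 0.109/0.0233 = 4.678 m²·K/W

4.68 m²·K/W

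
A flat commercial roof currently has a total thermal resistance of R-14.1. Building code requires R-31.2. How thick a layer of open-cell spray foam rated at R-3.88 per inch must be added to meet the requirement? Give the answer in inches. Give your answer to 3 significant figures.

ΔR = 31.2 − 14.1 = 17.1 ft²·°F·h/BTU
L = ΔR / (R/in) = 17.1/3.88 = 4.407 in

4.41 in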